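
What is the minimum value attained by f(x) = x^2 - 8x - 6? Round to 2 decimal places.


For a quadratic f(x) = ax^2 + bx + c with a > 0, the minimum is at the vertex.
Vertex x-coordinate: x = -b/(2a)
x = -(-8) / (2 * 1)
x = 8/2 = 4
Substitute back to find the minimum value:
f(4) = 1 * 4^2 - 8 * 4 - 6
= 16 - 32 - 6
= -22 = -22.00

-22.00


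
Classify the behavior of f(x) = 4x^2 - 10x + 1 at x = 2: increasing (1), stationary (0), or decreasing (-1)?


Compute f'(x) to determine behavior:
f'(x) = 8x - 10
f'(2) = 8 * 2 - 10
= 16 - 10
= 6
Since f'(2) > 0, the function is increasing (1)

1


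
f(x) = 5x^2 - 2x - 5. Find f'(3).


Differentiate term by term using power and sum rules:
f(x) = 5x^2 - 2x - 5
f'(x) = 10x - 2
Substitute x = 3:
f'(3) = 10 * 3 - 2
= 30 - 2
= 28

28


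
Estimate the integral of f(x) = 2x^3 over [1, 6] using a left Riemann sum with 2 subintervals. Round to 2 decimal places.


Left Riemann sum uses left endpoints of each subinterval.
Interval: [1, 6], n = 2
dx = (6 - 1) / 2 = 5/2
Left endpoints: [1, 7/2]
f values: [2, 343/4]
Sum = dx * (sum of f values)
= 5/2 * 351/4
= 1755/8 ≈ 219.38

219.38


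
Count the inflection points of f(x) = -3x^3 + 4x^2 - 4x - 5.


Inflection points occur where f''(x) = 0 and concavity changes.
f(x) = -3x^3 + 4x^2 - 4x - 5
f'(x) = -9x^2 + 8x - 4
f''(x) = -18x + 8
Set f''(x) = 0:
-18x + 8 = 0
x = -8 / (-18) = 4/9
Since f''(x) is linear (degree 1), it changes sign at this point.
Therefore there is exactly 1 inflection point.

1


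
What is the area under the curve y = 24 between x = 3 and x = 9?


The area under a constant function y = 24 is a rectangle.
Width = 9 - 3 = 6
Height = 24
Area = width * height
= 6 * 24
= 144

144


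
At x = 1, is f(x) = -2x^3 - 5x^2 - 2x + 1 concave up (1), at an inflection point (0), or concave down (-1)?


Concavity is determined by the sign of f''(x).
f(x) = -2x^3 - 5x^2 - 2x + 1
f'(x) = -6x^2 - 10x - 2
f''(x) = -12x - 10
f''(1) = -12 * 1 - 10
= -12 - 10
= -22
Since f''(1) < 0, the function is concave down (-1)

-1


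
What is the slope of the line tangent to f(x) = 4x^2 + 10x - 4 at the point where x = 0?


The slope of the tangent line equals f'(x) at the point.
f(x) = 4x^2 + 10x - 4
f'(x) = 8x + 10
At x = 0:
f'(0) = 8 * 0 + 10
= 0 + 10
= 10

10


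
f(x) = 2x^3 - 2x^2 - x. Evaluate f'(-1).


Differentiate f(x) = 2x^3 - 2x^2 - x term by term:
f'(x) = 6x^2 - 4x - 1
Substitute x = -1:
f'(-1) = 6 * (-1)^2 - 4 * (-1) - 1
= 6 + 4 - 1
= 9

9


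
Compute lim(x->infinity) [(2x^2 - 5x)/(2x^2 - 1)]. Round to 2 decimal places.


For limits at infinity with equal-degree polynomials,
we compare leading coefficients.
Numerator leading term: 2x^2
Denominator leading term: 2x^2
Divide both by x^2:
lim = (2 - 5/x) / (2 - 1/x^2)
As x -> infinity, the 1/x and 1/x^2 terms vanish:
= 2/2 = 1 = 1.00

1.00


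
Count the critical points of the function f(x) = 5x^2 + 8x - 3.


Find where f'(x) = 0:
f'(x) = 10x + 8
Set f'(x) = 0:
10x + 8 = 0
x = -8 / 10 = -4/5
This is a linear equation in x, so there is exactly one solution.
Number of critical points: 1

1


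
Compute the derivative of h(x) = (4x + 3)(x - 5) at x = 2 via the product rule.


Let u(x) = 4x + 3 and v(x) = x - 5
u'(x) = 4
v'(x) = 1
Product rule: h'(x) = u'(x)*v(x) + u(x)*v'(x)
= 4 * (x - 5) + (4x + 3) * 1
At x = 2:
u(2) = 4 * 2 + 3 = 11
v(2) = 1 * 2 - 5 = -3
h'(2) = 4 * (-3) + 11 * 1
= -12 + 11
= -1

-1


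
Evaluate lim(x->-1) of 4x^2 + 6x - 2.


Since polynomials are continuous, we use direct substitution.
lim(x->-1) of 4x^2 + 6x - 2
= 4 * (-1)^2 + 6 * (-1) - 2
= 4 - 6 - 2
= -4

-4


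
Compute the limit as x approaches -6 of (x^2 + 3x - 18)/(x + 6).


Direct substitution gives 0/0, so we factor the numerator.
Factor: (x^2 + 3x - 18) = (x + 6)(x - 3)
Cancel the common factor (x + 6):
(x^2 + 3x - 18)/(x + 6) = (x - 3)
Now substitute x = -6:
= (-6) - (3) = -9

-9


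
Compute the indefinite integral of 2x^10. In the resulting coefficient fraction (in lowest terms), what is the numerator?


Apply the power rule for integration:
integral of ax^n dx = a/(n+1) * x^(n+1) + C
integral of 2x^10 dx
= 2/11 * x^11 + C
The coefficient in lowest terms is 2/11, and its numerator is 2

2


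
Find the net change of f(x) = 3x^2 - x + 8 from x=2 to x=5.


Net change = f(b) - f(a)
f(x) = 3x^2 - x + 8
Compute f(5):
f(5) = 3 * 5^2 - 1 * 5 + 8
= 75 - 5 + 8
= 78
Compute f(2):
f(2) = 3 * 2^2 - 1 * 2 + 8
= 12 - 2 + 8
= 18
Net change = 78 - 18 = 60

60


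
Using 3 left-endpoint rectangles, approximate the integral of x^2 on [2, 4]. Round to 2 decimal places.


Left Riemann sum uses left endpoints of each subinterval.
Interval: [2, 4], n = 3
dx = (4 - 2) / 3 = 2/3
Left endpoints: [2, 8/3, 10/3]
f values: [4, 64/9, 100/9]
Sum = dx * (sum of f values)
= 2/3 * 200/9
= 400/27 ≈ 14.81

14.81


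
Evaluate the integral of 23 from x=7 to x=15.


The integral of a constant k over [a, b] equals k * (b - a).
integral from 7 to 15 of 23 dx
= 23 * (15 - 7)
= 23 * 8
= 184

184


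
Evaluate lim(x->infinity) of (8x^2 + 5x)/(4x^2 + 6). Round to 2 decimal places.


For limits at infinity with equal-degree polynomials,
we compare leading coefficients.
Numerator leading term: 8x^2
Denominator leading term: 4x^2
Divide both by x^2:
lim = (8 + 5/x) / (4 + 6/x^2)
As x -> infinity, the 1/x and 1/x^2 terms vanish:
= 8/4 = 2 = 2.00

2.00


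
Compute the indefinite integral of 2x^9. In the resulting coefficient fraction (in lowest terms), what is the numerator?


Apply the power rule for integration:
integral of ax^n dx = a/(n+1) * x^(n+1) + C
integral of 2x^9 dx
= 2/10 * x^10 + C
= 1/5 * x^10 + C
The coefficient in lowest terms is 1/5, and its numerator is 1

1


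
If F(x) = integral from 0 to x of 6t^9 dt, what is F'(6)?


By the Fundamental Theorem of Calculus (Part 1):
If F(x) = integral from 0 to x of f(t) dt, then F'(x) = f(x)
Here f(t) = 6t^9
So F'(x) = 6x^9
Evaluate at x = 6:
F'(6) = 6 * 6^9
= 6 * 10077696
= 60466176

60466176


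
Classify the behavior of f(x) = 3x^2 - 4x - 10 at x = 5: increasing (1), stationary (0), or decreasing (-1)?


Compute f'(x) to determine behavior:
f'(x) = 6x - 4
f'(5) = 6 * 5 - 4
= 30 - 4
= 26
Since f'(5) > 0, the function is increasing (1)

1


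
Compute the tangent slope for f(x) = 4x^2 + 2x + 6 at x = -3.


The slope of the tangent line equals f'(x) at the point.
f(x) = 4x^2 + 2x + 6
f'(x) = 8x + 2
At x = -3:
f'(-3) = 8 * (-3) + 2
= -24 + 2
= -22

-22


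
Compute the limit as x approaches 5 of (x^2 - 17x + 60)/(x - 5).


Direct substitution gives 0/0, so we factor the numerator.
Factor: (x^2 - 17x + 60) = (x - 5)(x - 12)
Cancel the common factor (x - 5):
(x^2 - 17x + 60)/(x - 5) = (x - 12)
Now substitute x = 5:
= (5) - (12) = -7

-7


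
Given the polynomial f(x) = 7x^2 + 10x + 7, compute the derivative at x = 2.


Differentiate term by term using power and sum rules:
f(x) = 7x^2 + 10x + 7
f'(x) = 14x + 10
Substitute x = 2:
f'(2) = 14 * 2 + 10
= 28 + 10
= 38

38


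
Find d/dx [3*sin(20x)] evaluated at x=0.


Apply the chain rule to differentiate 3*sin(20x):
d/dx [3*sin(20x)]
= 3 * cos(20x) * d/dx(20x)
= 3 * 20 * cos(20x)
= 60 * cos(20x)
Evaluate at x = 0:
= 60 * cos(0)
= 60 * 1
= 60

60


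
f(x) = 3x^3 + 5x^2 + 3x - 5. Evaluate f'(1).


Differentiate f(x) = 3x^3 + 5x^2 + 3x - 5 term by term:
f'(x) = 9x^2 + 10x + 3
Substitute x = 1:
f'(1) = 9 * 1^2 + 10 * 1 + 3
= 9 + 10 + 3
= 22

22


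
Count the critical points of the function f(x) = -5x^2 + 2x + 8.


Find where f'(x) = 0:
f'(x) = -10x + 2
Set f'(x) = 0:
-10x + 2 = 0
x = -2 / (-10) = 1/5
This is a linear equation in x, so there is exactly one solution.
Number of critical points: 1

1


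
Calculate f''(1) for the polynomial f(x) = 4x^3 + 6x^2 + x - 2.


First derivative:
f'(x) = 12x^2 + 12x + 1
Second derivative:
f''(x) = 24x + 12
Substitute x = 1:
f''(1) = 24 * 1 + 12
= 24 + 12
= 36

36


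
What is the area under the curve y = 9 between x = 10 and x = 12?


The area under a constant function y = 9 is a rectangle.
Width = 12 - 10 = 2
Height = 9
Area = width * height
= 2 * 9
= 18

18


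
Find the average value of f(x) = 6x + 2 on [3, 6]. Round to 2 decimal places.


Average value = 1/(b-a) * integral from a to b of f(x) dx
First compute the integral of 6x + 2:
F(x) = 3x^2 + 2x
F(6) = 3 * 36 + 2 * 6 = 120
F(3) = 3 * 9 + 2 * 3 = 33
Integral = 120 - 33 = 87
Average = 87 / (6 - 3) = 87 / 3
= 29 = 29.00

29.00


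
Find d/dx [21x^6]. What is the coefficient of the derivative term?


We apply the power rule: d/dx [ax^n] = a*n * x^(n-1)
d/dx [21x^6]
= 21 * 6 * x^(6-1)
= 126x^5
The coefficient is 126

126


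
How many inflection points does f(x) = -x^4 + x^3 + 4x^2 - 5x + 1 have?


Inflection points occur where f''(x) = 0 and concavity changes.
f(x) = -x^4 + x^3 + 4x^2 - 5x + 1
f'(x) = -4x^3 + 3x^2 + 8x - 5
f''(x) = -12x^2 + 6x + 8
This is a quadratic in x. Use the discriminant to count real roots.
Discriminant = (6)^2 - 4 * (-12) * 8
= 36 - (-384)
= 420
Since discriminant > 0, f''(x) = 0 has 2 distinct real solutions.
A quadratic with two distinct real roots changes sign at each root, so concavity changes at both.
Number of inflection points: 2

2


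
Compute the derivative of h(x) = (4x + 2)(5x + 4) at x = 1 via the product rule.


Let u(x) = 4x + 2 and v(x) = 5x + 4
u'(x) = 4
v'(x) = 5
Product rule: h'(x) = u'(x)*v(x) + u(x)*v'(x)
= 4 * (5x + 4) + (4x + 2) * 5
At x = 1:
u(1) = 4 * 1 + 2 = 6
v(1) = 5 * 1 + 4 = 9
h'(1) = 4 * 9 + 6 * 5
= 36 + 30
= 66

66


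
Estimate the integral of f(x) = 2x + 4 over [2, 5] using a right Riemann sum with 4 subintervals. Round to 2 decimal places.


Right Riemann sum uses right endpoints of each subinterval.
Interval: [2, 5], n = 4
dx = (5 - 2) / 4 = 3/4
Right endpoints: [11/4, 7/2, 17/4, 5]
f values: [19/2, 11, 25/2, 14]
Sum = dx * (sum of f values)
= 3/4 * 47
= 141/4 = 35.25

35.25


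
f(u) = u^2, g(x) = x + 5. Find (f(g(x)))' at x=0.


Using the chain rule: (f(g(x)))' = f'(g(x)) * g'(x)
First, find g(0):
g(0) = 1 * 0 + 5 = 5
Next, f'(u) = 2u
And g'(x) = 1
So f'(g(0)) * g'(0)
= 2 * 5 * 1
= 10

10


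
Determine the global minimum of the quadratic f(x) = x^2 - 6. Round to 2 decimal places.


For a quadratic f(x) = ax^2 + bx + c with a > 0, the minimum is at the vertex.
Vertex x-coordinate: x = -b/(2a)
x = -(0) / (2 * 1)
x = 0/2 = 0
Substitute back to find the minimum value:
f(0) = 1 * 0^2 + 0 * 0 - 6
= 0 + 0 - 6
= -6 = -6.00

-6.00


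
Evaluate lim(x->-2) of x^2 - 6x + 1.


Since polynomials are continuous, we use direct substitution.
lim(x->-2) of x^2 - 6x + 1
= 1 * (-2)^2 - 6 * (-2) + 1
= 4 + 12 + 1
= 17

17


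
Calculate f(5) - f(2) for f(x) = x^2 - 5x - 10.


Net change = f(b) - f(a)
f(x) = x^2 - 5x - 10
Compute f(5):
f(5) = 1 * 5^2 - 5 * 5 - 10
= 25 - 25 - 10
= -10
Compute f(2):
f(2) = 1 * 2^2 - 5 * 2 - 10
= 4 - 10 - 10
= -16
Net change = -10 - (-16) = 6

6


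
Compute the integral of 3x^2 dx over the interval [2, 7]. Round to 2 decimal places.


Find the antiderivative of 3x^2:
F(x) = 3/3 * x^3
Apply the Fundamental Theorem of Calculus:
F(7) - F(2)
= 3/3 * 7^3 - 3/3 * 2^3
= 3/3 * (343 - 8)
= 3/3 * 335
= 335 = 335.00

335.00


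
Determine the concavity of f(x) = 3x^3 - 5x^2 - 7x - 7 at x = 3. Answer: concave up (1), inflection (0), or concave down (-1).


Concavity is determined by the sign of f''(x).
f(x) = 3x^3 - 5x^2 - 7x - 7
f'(x) = 9x^2 - 10x - 7
f''(x) = 18x - 10
f''(3) = 18 * 3 - 10
= 54 - 10
= 44
Since f''(3) > 0, the function is concave up (1)

1


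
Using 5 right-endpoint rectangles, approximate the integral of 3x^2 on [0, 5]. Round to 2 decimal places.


Right Riemann sum uses right endpoints of each subinterval.
Interval: [0, 5], n = 5
dx = (5 - 0) / 5 = 1
Right endpoints: [1, 2, 3, 4, 5]
f values: [3, 12, 27, 48, 75]
Sum = dx * (sum of f values)
= 1 * 165
= 165 = 165.00

165.00


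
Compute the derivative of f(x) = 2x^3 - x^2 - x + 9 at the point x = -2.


Differentiate f(x) = 2x^3 - x^2 - x + 9 term by term:
f'(x) = 6x^2 - 2x - 1
Substitute x = -2:
f'(-2) = 6 * (-2)^2 - 2 * (-2) - 1
= 24 + 4 - 1
= 27

27


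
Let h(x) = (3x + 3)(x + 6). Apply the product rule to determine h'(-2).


Let u(x) = 3x + 3 and v(x) = x + 6
u'(x) = 3
v'(x) = 1
Product rule: h'(x) = u'(x)*v(x) + u(x)*v'(x)
= 3 * (x + 6) + (3x + 3) * 1
At x = -2:
u(-2) = 3 * (-2) + 3 = -3
v(-2) = 1 * (-2) + 6 = 4
h'(-2) = 3 * 4 + (-3) * 1
= 12 - 3
= 9

9


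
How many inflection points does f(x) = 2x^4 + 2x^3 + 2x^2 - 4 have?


Inflection points occur where f''(x) = 0 and concavity changes.
f(x) = 2x^4 + 2x^3 + 2x^2 - 4
f'(x) = 8x^3 + 6x^2 + 4x
f''(x) = 24x^2 + 12x + 4
This is a quadratic in x. Use the discriminant to count real roots.
Discriminant = (12)^2 - 4 * 24 * 4
= 144 - 384
= -240
Since discriminant < 0, f''(x) = 0 has no real solutions.
Number of inflection points: 0

0


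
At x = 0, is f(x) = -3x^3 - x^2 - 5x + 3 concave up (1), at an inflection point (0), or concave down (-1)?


Concavity is determined by the sign of f''(x).
f(x) = -3x^3 - x^2 - 5x + 3
f'(x) = -9x^2 - 2x - 5
f''(x) = -18x - 2
f''(0) = -18 * 0 - 2
= 0 - 2
= -2
Since f''(0) < 0, the function is concave down (-1)

-1


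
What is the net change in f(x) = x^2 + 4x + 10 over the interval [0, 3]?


Net change = f(b) - f(a)
f(x) = x^2 + 4x + 10
Compute f(3):
f(3) = 1 * 3^2 + 4 * 3 + 10
= 9 + 12 + 10
= 31
Compute f(0):
f(0) = 1 * 0^2 + 4 * 0 + 10
= 0 + 0 + 10
= 10
Net change = 31 - 10 = 21

21


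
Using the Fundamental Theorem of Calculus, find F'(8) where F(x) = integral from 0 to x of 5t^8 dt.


By the Fundamental Theorem of Calculus (Part 1):
If F(x) = integral from 0 to x of f(t) dt, then F'(x) = f(x)
Here f(t) = 5t^8
So F'(x) = 5x^8
Evaluate at x = 8:
F'(8) = 5 * 8^8
= 5 * 16777216
= 83886080

83886080


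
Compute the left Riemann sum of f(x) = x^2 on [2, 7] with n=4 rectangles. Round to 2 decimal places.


Left Riemann sum uses left endpoints of each subinterval.
Interval: [2, 7], n = 4
dx = (7 - 2) / 4 = 5/4
Left endpoints: [2, 13/4, 9/2, 23/4]
f values: [4, 169/16, 81/4, 529/16]
Sum = dx * (sum of f values)
= 5/4 * 543/8
= 2715/32 ≈ 84.84

84.84


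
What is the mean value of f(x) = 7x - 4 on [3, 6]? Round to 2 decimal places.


Average value = 1/(b-a) * integral from a to b of f(x) dx
First compute the integral of 7x - 4:
F(x) = (7/2)x^2 - 4x
F(6) = 7/2 * 36 - 4 * 6 = 102
F(3) = 7/2 * 9 - 4 * 3 = 39/2
Integral = 102 - 39/2 = 165/2
Average = (165/2) / (6 - 3) = (165/2) / 3
= 55/2 = 27.50

27.50


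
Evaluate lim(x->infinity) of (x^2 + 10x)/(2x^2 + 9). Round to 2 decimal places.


For limits at infinity with equal-degree polynomials,
we compare leading coefficients.
Numerator leading term: x^2
Denominator leading term: 2x^2
Divide both by x^2:
lim = (1 + 10/x) / (2 + 9/x^2)
As x -> infinity, the 1/x and 1/x^2 terms vanish:
= 1/2 = 0.50

0.50


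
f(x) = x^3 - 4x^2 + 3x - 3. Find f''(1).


First derivative:
f'(x) = 3x^2 - 8x + 3
Second derivative:
f''(x) = 6x - 8
Substitute x = 1:
f''(1) = 6 * 1 - 8
= 6 - 8
= -2

-2


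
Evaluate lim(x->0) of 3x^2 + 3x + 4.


Since polynomials are continuous, we use direct substitution.
lim(x->0) of 3x^2 + 3x + 4
= 3 * 0^2 + 3 * 0 + 4
= 0 + 0 + 4
= 4

4


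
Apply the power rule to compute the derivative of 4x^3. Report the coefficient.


We apply the power rule: d/dx [ax^n] = a*n * x^(n-1)
d/dx [4x^3]
= 4 * 3 * x^(3-1)
= 12x^2
The coefficient is 12

12


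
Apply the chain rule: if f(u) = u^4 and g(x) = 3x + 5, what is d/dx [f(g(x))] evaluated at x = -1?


Using the chain rule: (f(g(x)))' = f'(g(x)) * g'(x)
First, find g(-1):
g(-1) = 3 * (-1) + 5 = 2
Next, f'(u) = 4u^3
And g'(x) = 3
So f'(g(-1)) * g'(-1)
= 4 * 2^3 * 3
= 4 * 8 * 3
= 96

96


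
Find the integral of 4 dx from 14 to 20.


The integral of a constant k over [a, b] equals k * (b - a).
integral from 14 to 20 of 4 dx
= 4 * (20 - 14)
= 4 * 6
= 24

24


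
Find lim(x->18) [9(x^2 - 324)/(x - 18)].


Direct substitution gives 0/0, so we factor the numerator.
Factor: 9(x^2 - 324) = 9 * (x - 18)(x + 18)
Cancel the common factor (x - 18):
9(x^2 - 324)/(x - 18) = 9 * (x + 18)
Now substitute x = 18:
= 9 * (18 + 18) = 324

324


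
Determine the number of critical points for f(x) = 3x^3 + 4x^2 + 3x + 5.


Find where f'(x) = 0:
f(x) = 3x^3 + 4x^2 + 3x + 5
f'(x) = 9x^2 + 8x + 3
This is a quadratic in x. Use the discriminant to count real roots.
Discriminant = (8)^2 - 4 * 9 * 3
= 64 - 108
= -44
Since discriminant < 0, f'(x) = 0 has no real solutions.
Number of critical points: 0

0


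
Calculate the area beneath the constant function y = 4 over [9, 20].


The area under a constant function y = 4 is a rectangle.
Width = 20 - 9 = 11
Height = 4
Area = width * height
= 11 * 4
= 44

44


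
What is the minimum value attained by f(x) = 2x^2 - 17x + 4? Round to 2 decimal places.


For a quadratic f(x) = ax^2 + bx + c with a > 0, the minimum is at the vertex.
Vertex x-coordinate: x = -b/(2a)
x = -(-17) / (2 * 2)
x = 17/4
Substitute back to find the minimum value:
f(17/4) = 2 * (17/4)^2 - 17 * (17/4) + 4
= 289/8 - 289/4 + 4
= -257/8 ≈ -32.13

-32.13


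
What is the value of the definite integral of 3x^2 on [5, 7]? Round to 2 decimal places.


Find the antiderivative of 3x^2:
F(x) = 3/3 * x^3
Apply the Fundamental Theorem of Calculus:
F(7) - F(5)
= 3/3 * 7^3 - 3/3 * 5^3
= 3/3 * (343 - 125)
= 3/3 * 218
= 218 = 218.00

218.00


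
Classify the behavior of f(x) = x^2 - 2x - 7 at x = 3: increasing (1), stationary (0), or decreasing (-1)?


Compute f'(x) to determine behavior:
f'(x) = 2x - 2
f'(3) = 2 * 3 - 2
= 6 - 2
= 4
Since f'(3) > 0, the function is increasing (1)

1


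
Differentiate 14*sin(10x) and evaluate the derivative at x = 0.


Apply the chain rule to differentiate 14*sin(10x):
d/dx [14*sin(10x)]
= 14 * cos(10x) * d/dx(10x)
= 14 * 10 * cos(10x)
= 140 * cos(10x)
Evaluate at x = 0:
= 140 * cos(0)
= 140 * 1
= 140

140


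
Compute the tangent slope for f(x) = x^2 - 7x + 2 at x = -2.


The slope of the tangent line equals f'(x) at the point.
f(x) = x^2 - 7x + 2
f'(x) = 2x - 7
At x = -2:
f'(-2) = 2 * (-2) - 7
= -4 - 7
= -11

-11


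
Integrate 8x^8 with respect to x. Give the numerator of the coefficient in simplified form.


Apply the power rule for integration:
integral of ax^n dx = a/(n+1) * x^(n+1) + C
integral of 8x^8 dx
= 8/9 * x^9 + C
The coefficient in lowest terms is 8/9, and its numerator is 8

8


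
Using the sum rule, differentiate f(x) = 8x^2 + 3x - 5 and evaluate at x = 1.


Differentiate term by term using power and sum rules:
f(x) = 8x^2 + 3x - 5
f'(x) = 16x + 3
Substitute x = 1:
f'(1) = 16 * 1 + 3
= 16 + 3
= 19

19


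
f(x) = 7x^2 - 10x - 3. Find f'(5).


Differentiate term by term using power and sum rules:
f(x) = 7x^2 - 10x - 3
f'(x) = 14x - 10
Substitute x = 5:
f'(5) = 14 * 5 - 10
= 70 - 10
= 60

60


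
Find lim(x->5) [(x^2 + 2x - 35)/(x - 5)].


Direct substitution gives 0/0, so we factor the numerator.
Factor: (x^2 + 2x - 35) = (x - 5)(x + 7)
Cancel the common factor (x - 5):
(x^2 + 2x - 35)/(x - 5) = (x + 7)
Now substitute x = 5:
= (5) - (-7) = 12

12


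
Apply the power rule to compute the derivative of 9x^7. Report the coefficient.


We apply the power rule: d/dx [ax^n] = a*n * x^(n-1)
d/dx [9x^7]
= 9 * 7 * x^(7-1)
= 63x^6
The coefficient is 63

63


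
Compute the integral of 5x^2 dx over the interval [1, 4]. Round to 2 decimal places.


Find the antiderivative of 5x^2:
F(x) = 5/3 * x^3
Apply the Fundamental Theorem of Calculus:
F(4) - F(1)
= 5/3 * 4^3 - 5/3 * 1^3
= 5/3 * (64 - 1)
= 5/3 * 63
= 105 = 105.00

105.00


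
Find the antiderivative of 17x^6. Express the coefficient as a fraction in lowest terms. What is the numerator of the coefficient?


Apply the power rule for integration:
integral of ax^n dx = a/(n+1) * x^(n+1) + C
integral of 17x^6 dx
= 17/7 * x^7 + C
The coefficient in lowest terms is 17/7, and its numerator is 17

17


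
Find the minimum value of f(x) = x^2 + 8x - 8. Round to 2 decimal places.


For a quadratic f(x) = ax^2 + bx + c with a > 0, the minimum is at the vertex.
Vertex x-coordinate: x = -b/(2a)
x = -(8) / (2 * 1)
x = -8/2 = -4
Substitute back to find the minimum value:
f(-4) = 1 * (-4)^2 + 8 * (-4) - 8
= 16 - 32 - 8
= -24 = -24.00

-24.00


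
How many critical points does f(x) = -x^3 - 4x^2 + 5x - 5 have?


Find where f'(x) = 0:
f(x) = -x^3 - 4x^2 + 5x - 5
f'(x) = -3x^2 - 8x + 5
This is a quadratic in x. Use the discriminant to count real roots.
Discriminant = (-8)^2 - 4 * (-3) * 5
= 64 - (-60)
= 124
Since discriminant > 0, f'(x) = 0 has 2 real solutions.
Number of critical points: 2

2


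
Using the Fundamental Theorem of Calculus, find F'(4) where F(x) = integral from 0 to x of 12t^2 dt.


By the Fundamental Theorem of Calculus (Part 1):
If F(x) = integral from 0 to x of f(t) dt, then F'(x) = f(x)
Here f(t) = 12t^2
So F'(x) = 12x^2
Evaluate at x = 4:
F'(4) = 12 * 4^2
= 12 * 16
= 192

192


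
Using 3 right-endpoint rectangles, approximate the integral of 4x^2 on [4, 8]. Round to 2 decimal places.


Right Riemann sum uses right endpoints of each subinterval.
Interval: [4, 8], n = 3
dx = (8 - 4) / 3 = 4/3
Right endpoints: [16/3, 20/3, 8]
f values: [1024/9, 1600/9, 256]
Sum = dx * (sum of f values)
= 4/3 * 4928/9
= 19712/27 ≈ 730.07

730.07


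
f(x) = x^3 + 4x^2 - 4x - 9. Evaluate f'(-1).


Differentiate f(x) = x^3 + 4x^2 - 4x - 9 term by term:
f'(x) = 3x^2 + 8x - 4
Substitute x = -1:
f'(-1) = 3 * (-1)^2 + 8 * (-1) - 4
= 3 - 8 - 4
= -9

-9


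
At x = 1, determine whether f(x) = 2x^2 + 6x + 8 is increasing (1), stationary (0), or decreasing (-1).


Compute f'(x) to determine behavior:
f'(x) = 4x + 6
f'(1) = 4 * 1 + 6
= 4 + 6
= 10
Since f'(1) > 0, the function is increasing (1)

1


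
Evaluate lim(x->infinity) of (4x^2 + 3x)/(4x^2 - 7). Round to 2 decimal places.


For limits at infinity with equal-degree polynomials,
we compare leading coefficients.
Numerator leading term: 4x^2
Denominator leading term: 4x^2
Divide both by x^2:
lim = (4 + 3/x) / (4 - 7/x^2)
As x -> infinity, the 1/x and 1/x^2 terms vanish:
= 4/4 = 1 = 1.00

1.00


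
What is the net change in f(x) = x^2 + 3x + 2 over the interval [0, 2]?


Net change = f(b) - f(a)
f(x) = x^2 + 3x + 2
Compute f(2):
f(2) = 1 * 2^2 + 3 * 2 + 2
= 4 + 6 + 2
= 12
Compute f(0):
f(0) = 1 * 0^2 + 3 * 0 + 2
= 0 + 0 + 2
= 2
Net change = 12 - 2 = 10

10


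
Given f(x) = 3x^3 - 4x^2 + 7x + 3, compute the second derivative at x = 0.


First derivative:
f'(x) = 9x^2 - 8x + 7
Second derivative:
f''(x) = 18x - 8
Substitute x = 0:
f''(0) = 18 * 0 - 8
= 0 - 8
= -8

-8


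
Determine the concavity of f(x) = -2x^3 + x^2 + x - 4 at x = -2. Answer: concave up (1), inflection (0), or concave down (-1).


Concavity is determined by the sign of f''(x).
f(x) = -2x^3 + x^2 + x - 4
f'(x) = -6x^2 + 2x + 1
f''(x) = -12x + 2
f''(-2) = -12 * (-2) + 2
= 24 + 2
= 26
Since f''(-2) > 0, the function is concave up (1)

1


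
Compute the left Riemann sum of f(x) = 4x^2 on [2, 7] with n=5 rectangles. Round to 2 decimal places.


Left Riemann sum uses left endpoints of each subinterval.
Interval: [2, 7], n = 5
dx = (7 - 2) / 5 = 1
Left endpoints: [2, 3, 4, 5, 6]
f values: [16, 36, 64, 100, 144]
Sum = dx * (sum of f values)
= 1 * 360
= 360 = 360.00

360.00


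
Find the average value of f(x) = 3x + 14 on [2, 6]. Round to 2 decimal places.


Average value = 1/(b-a) * integral from a to b of f(x) dx
First compute the integral of 3x + 14:
F(x) = (3/2)x^2 + 14x
F(6) = 3/2 * 36 + 14 * 6 = 138
F(2) = 3/2 * 4 + 14 * 2 = 34
Integral = 138 - 34 = 104
Average = 104 / (6 - 2) = 104 / 4
= 26 = 26.00

26.00


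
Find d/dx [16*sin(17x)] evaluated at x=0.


Apply the chain rule to differentiate 16*sin(17x):
d/dx [16*sin(17x)]
= 16 * cos(17x) * d/dx(17x)
= 16 * 17 * cos(17x)
= 272 * cos(17x)
Evaluate at x = 0:
= 272 * cos(0)
= 272 * 1
= 272

272


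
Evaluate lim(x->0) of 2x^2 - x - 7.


Since polynomials are continuous, we use direct substitution.
lim(x->0) of 2x^2 - x - 7
= 2 * 0^2 - 1 * 0 - 7
= 0 + 0 - 7
= -7

-7


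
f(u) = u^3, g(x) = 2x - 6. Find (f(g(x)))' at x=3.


Using the chain rule: (f(g(x)))' = f'(g(x)) * g'(x)
First, find g(3):
g(3) = 2 * 3 - 6 = 0
Next, f'(u) = 3u^2
And g'(x) = 2
So f'(g(3)) * g'(3)
= 3 * 0^2 * 2
= 3 * 0 * 2
= 0

0


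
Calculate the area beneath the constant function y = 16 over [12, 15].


The area under a constant function y = 16 is a rectangle.
Width = 15 - 12 = 3
Height = 16
Area = width * height
= 3 * 16
= 48

48


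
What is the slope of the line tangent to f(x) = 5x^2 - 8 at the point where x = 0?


The slope of the tangent line equals f'(x) at the point.
f(x) = 5x^2 - 8
f'(x) = 10x
At x = 0:
f'(0) = 10 * 0 + 0
= 0 + 0
= 0

0


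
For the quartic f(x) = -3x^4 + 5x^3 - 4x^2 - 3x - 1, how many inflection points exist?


Inflection points occur where f''(x) = 0 and concavity changes.
f(x) = -3x^4 + 5x^3 - 4x^2 - 3x - 1
f'(x) = -12x^3 + 15x^2 - 8x - 3
f''(x) = -36x^2 + 30x - 8
This is a quadratic in x. Use the discriminant to count real roots.
Discriminant = (30)^2 - 4 * (-36) * (-8)
= 900 - 1152
= -252
Since discriminant < 0, f''(x) = 0 has no real solutions.
Number of inflection points: 0

0


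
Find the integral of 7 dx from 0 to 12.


The integral of a constant k over [a, b] equals k * (b - a).
integral from 0 to 12 of 7 dx
= 7 * (12 - 0)
= 7 * 12
= 84

84


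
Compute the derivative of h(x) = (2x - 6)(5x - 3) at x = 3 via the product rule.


Let u(x) = 2x - 6 and v(x) = 5x - 3
u'(x) = 2
v'(x) = 5
Product rule: h'(x) = u'(x)*v(x) + u(x)*v'(x)
= 2 * (5x - 3) + (2x - 6) * 5
At x = 3:
u(3) = 2 * 3 - 6 = 0
v(3) = 5 * 3 - 3 = 12
h'(3) = 2 * 12 + 0 * 5
= 24 + 0
= 24

24


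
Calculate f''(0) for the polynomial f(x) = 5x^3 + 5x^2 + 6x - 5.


First derivative:
f'(x) = 15x^2 + 10x + 6
Second derivative:
f''(x) = 30x + 10
Substitute x = 0:
f''(0) = 30 * 0 + 10
= 0 + 10
= 10

10


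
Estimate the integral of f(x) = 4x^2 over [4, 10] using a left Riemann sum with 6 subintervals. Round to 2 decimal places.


Left Riemann sum uses left endpoints of each subinterval.
Interval: [4, 10], n = 6
dx = (10 - 4) / 6 = 1
Left endpoints: [4, 5, 6, 7, 8, 9]
f values: [64, 100, 144, 196, 256, 324]
Sum = dx * (sum of f values)
= 1 * 1084
= 1084 = 1084.00

1084.00


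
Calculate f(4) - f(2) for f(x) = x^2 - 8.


Net change = f(b) - f(a)
f(x) = x^2 - 8
Compute f(4):
f(4) = 1 * 4^2 + 0 * 4 - 8
= 16 + 0 - 8
= 8
Compute f(2):
f(2) = 1 * 2^2 + 0 * 2 - 8
= 4 + 0 - 8
= -4
Net change = 8 - (-4) = 12

12


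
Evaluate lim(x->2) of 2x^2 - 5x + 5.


Since polynomials are continuous, we use direct substitution.
lim(x->2) of 2x^2 - 5x + 5
= 2 * 2^2 - 5 * 2 + 5
= 8 - 10 + 5
= 3

3


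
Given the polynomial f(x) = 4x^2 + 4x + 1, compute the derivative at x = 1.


Differentiate term by term using power and sum rules:
f(x) = 4x^2 + 4x + 1
f'(x) = 8x + 4
Substitute x = 1:
f'(1) = 8 * 1 + 4
= 8 + 4
= 12

12


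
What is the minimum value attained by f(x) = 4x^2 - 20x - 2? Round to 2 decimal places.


For a quadratic f(x) = ax^2 + bx + c with a > 0, the minimum is at the vertex.
Vertex x-coordinate: x = -b/(2a)
x = -(-20) / (2 * 4)
x = 20/8 = 5/2
Substitute back to find the minimum value:
f(5/2) = 4 * (5/2)^2 - 20 * (5/2) - 2
= 25 - 50 - 2
= -27 = -27.00

-27.00


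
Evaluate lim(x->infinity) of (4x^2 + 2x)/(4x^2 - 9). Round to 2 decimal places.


For limits at infinity with equal-degree polynomials,
we compare leading coefficients.
Numerator leading term: 4x^2
Denominator leading term: 4x^2
Divide both by x^2:
lim = (4 + 2/x) / (4 - 9/x^2)
As x -> infinity, the 1/x and 1/x^2 terms vanish:
= 4/4 = 1 = 1.00

1.00


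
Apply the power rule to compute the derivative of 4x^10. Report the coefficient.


We apply the power rule: d/dx [ax^n] = a*n * x^(n-1)
d/dx [4x^10]
= 4 * 10 * x^(10-1)
= 40x^9
The coefficient is 40

40


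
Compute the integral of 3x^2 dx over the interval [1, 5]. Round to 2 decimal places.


Find the antiderivative of 3x^2:
F(x) = 3/3 * x^3
Apply the Fundamental Theorem of Calculus:
F(5) - F(1)
= 3/3 * 5^3 - 3/3 * 1^3
= 3/3 * (125 - 1)
= 3/3 * 124
= 124 = 124.00

124.00


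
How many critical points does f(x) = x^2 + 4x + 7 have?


Find where f'(x) = 0:
f'(x) = 2x + 4
Set f'(x) = 0:
2x + 4 = 0
x = -4 / 2 = -2
This is a linear equation in x, so there is exactly one solution.
Number of critical points: 1

1


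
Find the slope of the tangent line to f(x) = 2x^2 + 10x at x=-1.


The slope of the tangent line equals f'(x) at the point.
f(x) = 2x^2 + 10x
f'(x) = 4x + 10
At x = -1:
f'(-1) = 4 * (-1) + 10
= -4 + 10
= 6

6


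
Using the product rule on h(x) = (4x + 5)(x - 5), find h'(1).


Let u(x) = 4x + 5 and v(x) = x - 5
u'(x) = 4
v'(x) = 1
Product rule: h'(x) = u'(x)*v(x) + u(x)*v'(x)
= 4 * (x - 5) + (4x + 5) * 1
At x = 1:
u(1) = 4 * 1 + 5 = 9
v(1) = 1 * 1 - 5 = -4
h'(1) = 4 * (-4) + 9 * 1
= -16 + 9
= -7

-7


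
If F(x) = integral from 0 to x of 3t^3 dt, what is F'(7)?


By the Fundamental Theorem of Calculus (Part 1):
If F(x) = integral from 0 to x of f(t) dt, then F'(x) = f(x)
Here f(t) = 3t^3
So F'(x) = 3x^3
Evaluate at x = 7:
F'(7) = 3 * 7^3
= 3 * 343
= 1029

1029


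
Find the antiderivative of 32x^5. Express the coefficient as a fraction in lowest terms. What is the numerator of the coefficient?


Apply the power rule for integration:
integral of ax^n dx = a/(n+1) * x^(n+1) + C
integral of 32x^5 dx
= 32/6 * x^6 + C
= 16/3 * x^6 + C
The coefficient in lowest terms is 16/3, and its numerator is 16

16


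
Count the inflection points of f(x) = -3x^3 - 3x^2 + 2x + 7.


Inflection points occur where f''(x) = 0 and concavity changes.
f(x) = -3x^3 - 3x^2 + 2x + 7
f'(x) = -9x^2 - 6x + 2
f''(x) = -18x - 6
Set f''(x) = 0:
-18x - 6 = 0
x = 6 / (-18) = -1/3
Since f''(x) is linear (degree 1), it changes sign at this point.
Therefore there is exactly 1 inflection point.

1


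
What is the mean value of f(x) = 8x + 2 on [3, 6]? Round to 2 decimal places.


Average value = 1/(b-a) * integral from a to b of f(x) dx
First compute the integral of 8x + 2:
F(x) = 4x^2 + 2x
F(6) = 4 * 36 + 2 * 6 = 156
F(3) = 4 * 9 + 2 * 3 = 42
Integral = 156 - 42 = 114
Average = 114 / (6 - 3) = 114 / 3
= 38 = 38.00

38.00


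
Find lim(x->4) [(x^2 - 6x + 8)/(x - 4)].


Direct substitution gives 0/0, so we factor the numerator.
Factor: (x^2 - 6x + 8) = (x - 4)(x - 2)
Cancel the common factor (x - 4):
(x^2 - 6x + 8)/(x - 4) = (x - 2)
Now substitute x = 4:
= (4) - (2) = 2

2


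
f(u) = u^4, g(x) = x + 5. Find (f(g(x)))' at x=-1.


Using the chain rule: (f(g(x)))' = f'(g(x)) * g'(x)
First, find g(-1):
g(-1) = 1 * (-1) + 5 = 4
Next, f'(u) = 4u^3
And g'(x) = 1
So f'(g(-1)) * g'(-1)
= 4 * 4^3 * 1
= 4 * 64 * 1
= 256

256


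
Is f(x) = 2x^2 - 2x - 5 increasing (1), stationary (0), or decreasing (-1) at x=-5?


Compute f'(x) to determine behavior:
f'(x) = 4x - 2
f'(-5) = 4 * (-5) - 2
= -20 - 2
= -22
Since f'(-5) < 0, the function is decreasing (-1)

-1


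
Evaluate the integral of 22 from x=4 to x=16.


The integral of a constant k over [a, b] equals k * (b - a).
integral from 4 to 16 of 22 dx
= 22 * (16 - 4)
= 22 * 12
= 264

264


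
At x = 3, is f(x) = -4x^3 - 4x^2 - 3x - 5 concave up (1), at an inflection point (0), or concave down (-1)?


Concavity is determined by the sign of f''(x).
f(x) = -4x^3 - 4x^2 - 3x - 5
f'(x) = -12x^2 - 8x - 3
f''(x) = -24x - 8
f''(3) = -24 * 3 - 8
= -72 - 8
= -80
Since f''(3) < 0, the function is concave down (-1)

-1


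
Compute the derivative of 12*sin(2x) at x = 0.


Apply the chain rule to differentiate 12*sin(2x):
d/dx [12*sin(2x)]
= 12 * cos(2x) * d/dx(2x)
= 12 * 2 * cos(2x)
= 24 * cos(2x)
Evaluate at x = 0:
= 24 * cos(0)
= 24 * 1
= 24

24


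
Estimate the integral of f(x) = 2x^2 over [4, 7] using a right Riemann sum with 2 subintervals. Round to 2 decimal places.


Right Riemann sum uses right endpoints of each subinterval.
Interval: [4, 7], n = 2
dx = (7 - 4) / 2 = 3/2
Right endpoints: [11/2, 7]
f values: [121/2, 98]
Sum = dx * (sum of f values)
= 3/2 * 317/2
= 951/4 = 237.75

237.75


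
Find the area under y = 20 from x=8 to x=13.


The area under a constant function y = 20 is a rectangle.
Width = 13 - 8 = 5
Height = 20
Area = width * height
= 5 * 20
= 100

100


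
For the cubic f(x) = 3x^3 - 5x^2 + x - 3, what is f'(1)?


Differentiate f(x) = 3x^3 - 5x^2 + x - 3 term by term:
f'(x) = 9x^2 - 10x + 1
Substitute x = 1:
f'(1) = 9 * 1^2 - 10 * 1 + 1
= 9 - 10 + 1
= 0

0


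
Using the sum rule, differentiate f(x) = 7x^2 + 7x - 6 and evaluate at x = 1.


Differentiate term by term using power and sum rules:
f(x) = 7x^2 + 7x - 6
f'(x) = 14x + 7
Substitute x = 1:
f'(1) = 14 * 1 + 7
= 14 + 7
= 21

21


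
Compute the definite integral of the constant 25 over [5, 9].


The integral of a constant k over [a, b] equals k * (b - a).
integral from 5 to 9 of 25 dx
= 25 * (9 - 5)
= 25 * 4
= 100

100


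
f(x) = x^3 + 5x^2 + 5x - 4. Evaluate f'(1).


Differentiate f(x) = x^3 + 5x^2 + 5x - 4 term by term:
f'(x) = 3x^2 + 10x + 5
Substitute x = 1:
f'(1) = 3 * 1^2 + 10 * 1 + 5
= 3 + 10 + 5
= 18

18


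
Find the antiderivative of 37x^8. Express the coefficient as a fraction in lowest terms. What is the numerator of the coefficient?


Apply the power rule for integration:
integral of ax^n dx = a/(n+1) * x^(n+1) + C
integral of 37x^8 dx
= 37/9 * x^9 + C
The coefficient in lowest terms is 37/9, and its numerator is 37

37


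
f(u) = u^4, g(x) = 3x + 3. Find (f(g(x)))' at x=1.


Using the chain rule: (f(g(x)))' = f'(g(x)) * g'(x)
First, find g(1):
g(1) = 3 * 1 + 3 = 6
Next, f'(u) = 4u^3
And g'(x) = 3
So f'(g(1)) * g'(1)
= 4 * 6^3 * 3
= 4 * 216 * 3
= 2592

2592


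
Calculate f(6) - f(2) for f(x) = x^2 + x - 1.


Net change = f(b) - f(a)
f(x) = x^2 + x - 1
Compute f(6):
f(6) = 1 * 6^2 + 1 * 6 - 1
= 36 + 6 - 1
= 41
Compute f(2):
f(2) = 1 * 2^2 + 1 * 2 - 1
= 4 + 2 - 1
= 5
Net change = 41 - 5 = 36

36


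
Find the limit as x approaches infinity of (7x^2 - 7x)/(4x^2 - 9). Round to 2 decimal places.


For limits at infinity with equal-degree polynomials,
we compare leading coefficients.
Numerator leading term: 7x^2
Denominator leading term: 4x^2
Divide both by x^2:
lim = (7 - 7/x) / (4 - 9/x^2)
As x -> infinity, the 1/x and 1/x^2 terms vanish:
= 7/4 = 1.75

1.75


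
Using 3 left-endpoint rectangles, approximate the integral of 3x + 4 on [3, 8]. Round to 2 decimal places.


Left Riemann sum uses left endpoints of each subinterval.
Interval: [3, 8], n = 3
dx = (8 - 3) / 3 = 5/3
Left endpoints: [3, 14/3, 19/3]
f values: [13, 18, 23]
Sum = dx * (sum of f values)
= 5/3 * 54
= 90 = 90.00

90.00


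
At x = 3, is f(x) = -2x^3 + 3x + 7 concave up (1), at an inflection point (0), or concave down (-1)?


Concavity is determined by the sign of f''(x).
f(x) = -2x^3 + 3x + 7
f'(x) = -6x^2 + 3
f''(x) = -12x
f''(3) = -12 * 3 + 0
= -36 + 0
= -36
Since f''(3) < 0, the function is concave down (-1)

-1


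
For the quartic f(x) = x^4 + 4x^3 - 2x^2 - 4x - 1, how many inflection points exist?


Inflection points occur where f''(x) = 0 and concavity changes.
f(x) = x^4 + 4x^3 - 2x^2 - 4x - 1
f'(x) = 4x^3 + 12x^2 - 4x - 4
f''(x) = 12x^2 + 24x - 4
This is a quadratic in x. Use the discriminant to count real roots.
Discriminant = (24)^2 - 4 * 12 * (-4)
= 576 - (-192)
= 768
Since discriminant > 0, f''(x) = 0 has 2 distinct real solutions.
A quadratic with two distinct real roots changes sign at each root, so concavity changes at both.
Number of inflection points: 2

2


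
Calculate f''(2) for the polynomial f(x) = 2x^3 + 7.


First derivative:
f'(x) = 6x^2
Second derivative:
f''(x) = 12x
Substitute x = 2:
f''(2) = 12 * 2 + 0
= 24 + 0
= 24

24


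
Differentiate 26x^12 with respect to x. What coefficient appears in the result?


We apply the power rule: d/dx [ax^n] = a*n * x^(n-1)
d/dx [26x^12]
= 26 * 12 * x^(12-1)
= 312x^11
The coefficient is 312

312


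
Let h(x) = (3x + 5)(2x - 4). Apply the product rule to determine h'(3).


Let u(x) = 3x + 5 and v(x) = 2x - 4
u'(x) = 3
v'(x) = 2
Product rule: h'(x) = u'(x)*v(x) + u(x)*v'(x)
= 3 * (2x - 4) + (3x + 5) * 2
At x = 3:
u(3) = 3 * 3 + 5 = 14
v(3) = 2 * 3 - 4 = 2
h'(3) = 3 * 2 + 14 * 2
= 6 + 28
= 34

34


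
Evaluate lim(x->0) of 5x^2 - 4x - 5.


Since polynomials are continuous, we use direct substitution.
lim(x->0) of 5x^2 - 4x - 5
= 5 * 0^2 - 4 * 0 - 5
= 0 + 0 - 5
= -5

-5


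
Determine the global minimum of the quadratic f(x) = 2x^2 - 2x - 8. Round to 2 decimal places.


For a quadratic f(x) = ax^2 + bx + c with a > 0, the minimum is at the vertex.
Vertex x-coordinate: x = -b/(2a)
x = -(-2) / (2 * 2)
x = 2/4 = 1/2
Substitute back to find the minimum value:
f(1/2) = 2 * (1/2)^2 - 2 * (1/2) - 8
= 1/2 - 1 - 8
= -17/2 = -8.50

-8.50


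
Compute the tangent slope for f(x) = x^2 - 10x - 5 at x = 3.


The slope of the tangent line equals f'(x) at the point.
f(x) = x^2 - 10x - 5
f'(x) = 2x - 10
At x = 3:
f'(3) = 2 * 3 - 10
= 6 - 10
= -4

-4


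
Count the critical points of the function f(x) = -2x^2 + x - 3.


Find where f'(x) = 0:
f'(x) = -4x + 1
Set f'(x) = 0:
-4x + 1 = 0
x = -1 / (-4) = 1/4
This is a linear equation in x, so there is exactly one solution.
Number of critical points: 1

1


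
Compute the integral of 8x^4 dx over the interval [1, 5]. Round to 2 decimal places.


Find the antiderivative of 8x^4:
F(x) = 8/5 * x^5
Apply the Fundamental Theorem of Calculus:
F(5) - F(1)
= 8/5 * 5^5 - 8/5 * 1^5
= 8/5 * (3125 - 1)
= 8/5 * 3124
= 24992/5 = 4998.40

4998.40


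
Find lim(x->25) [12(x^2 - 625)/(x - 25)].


Direct substitution gives 0/0, so we factor the numerator.
Factor: 12(x^2 - 625) = 12 * (x - 25)(x + 25)
Cancel the common factor (x - 25):
12(x^2 - 625)/(x - 25) = 12 * (x + 25)
Now substitute x = 25:
= 12 * (25 + 25) = 600

600


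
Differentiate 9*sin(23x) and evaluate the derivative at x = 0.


Apply the chain rule to differentiate 9*sin(23x):
d/dx [9*sin(23x)]
= 9 * cos(23x) * d/dx(23x)
= 9 * 23 * cos(23x)
= 207 * cos(23x)
Evaluate at x = 0:
= 207 * cos(0)
= 207 * 1
= 207

207


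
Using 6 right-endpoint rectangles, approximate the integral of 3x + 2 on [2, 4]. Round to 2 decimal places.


Right Riemann sum uses right endpoints of each subinterval.
Interval: [2, 4], n = 6
dx = (4 - 2) / 6 = 1/3
Right endpoints: [7/3, 8/3, 3, 10/3, 11/3, 4]
f values: [9, 10, 11, 12, 13, 14]
Sum = dx * (sum of f values)
= 1/3 * 69
= 23 = 23.00

23.00


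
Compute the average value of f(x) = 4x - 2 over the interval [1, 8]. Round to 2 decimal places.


Average value = 1/(b-a) * integral from a to b of f(x) dx
First compute the integral of 4x - 2:
F(x) = 2x^2 - 2x
F(8) = 2 * 64 - 2 * 8 = 112
F(1) = 2 * 1 - 2 * 1 = 0
Integral = 112 - 0 = 112
Average = 112 / (8 - 1) = 112 / 7
= 16 = 16.00

16.00


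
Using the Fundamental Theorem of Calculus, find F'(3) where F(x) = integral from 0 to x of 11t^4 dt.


By the Fundamental Theorem of Calculus (Part 1):
If F(x) = integral from 0 to x of f(t) dt, then F'(x) = f(x)
Here f(t) = 11t^4
So F'(x) = 11x^4
Evaluate at x = 3:
F'(3) = 11 * 3^4
= 11 * 81
= 891

891


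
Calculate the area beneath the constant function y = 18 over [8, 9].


The area under a constant function y = 18 is a rectangle.
Width = 9 - 8 = 1
Height = 18
Area = width * height
= 1 * 18
= 18

18


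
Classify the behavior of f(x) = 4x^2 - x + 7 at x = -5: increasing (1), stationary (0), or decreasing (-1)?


Compute f'(x) to determine behavior:
f'(x) = 8x - 1
f'(-5) = 8 * (-5) - 1
= -40 - 1
= -41
Since f'(-5) < 0, the function is decreasing (-1)

-1


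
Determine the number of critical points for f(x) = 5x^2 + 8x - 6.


Find where f'(x) = 0:
f'(x) = 10x + 8
Set f'(x) = 0:
10x + 8 = 0
x = -8 / 10 = -4/5
This is a linear equation in x, so there is exactly one solution.
Number of critical points: 1

1
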